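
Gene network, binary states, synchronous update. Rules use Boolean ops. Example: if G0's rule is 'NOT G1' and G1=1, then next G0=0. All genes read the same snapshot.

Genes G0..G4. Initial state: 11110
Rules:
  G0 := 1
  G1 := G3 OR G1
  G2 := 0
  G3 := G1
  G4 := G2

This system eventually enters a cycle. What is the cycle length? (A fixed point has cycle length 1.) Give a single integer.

Answer: 1

Derivation:
Step 0: 11110
Step 1: G0=1(const) G1=G3|G1=1|1=1 G2=0(const) G3=G1=1 G4=G2=1 -> 11011
Step 2: G0=1(const) G1=G3|G1=1|1=1 G2=0(const) G3=G1=1 G4=G2=0 -> 11010
Step 3: G0=1(const) G1=G3|G1=1|1=1 G2=0(const) G3=G1=1 G4=G2=0 -> 11010
State from step 3 equals state from step 2 -> cycle length 1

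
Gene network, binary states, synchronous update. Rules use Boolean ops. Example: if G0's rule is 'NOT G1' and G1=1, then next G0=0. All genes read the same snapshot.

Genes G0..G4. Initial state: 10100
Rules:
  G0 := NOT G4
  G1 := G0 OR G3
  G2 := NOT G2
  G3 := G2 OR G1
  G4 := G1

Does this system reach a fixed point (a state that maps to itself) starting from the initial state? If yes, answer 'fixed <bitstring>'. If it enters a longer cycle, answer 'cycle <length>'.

Step 0: 10100
Step 1: G0=NOT G4=NOT 0=1 G1=G0|G3=1|0=1 G2=NOT G2=NOT 1=0 G3=G2|G1=1|0=1 G4=G1=0 -> 11010
Step 2: G0=NOT G4=NOT 0=1 G1=G0|G3=1|1=1 G2=NOT G2=NOT 0=1 G3=G2|G1=0|1=1 G4=G1=1 -> 11111
Step 3: G0=NOT G4=NOT 1=0 G1=G0|G3=1|1=1 G2=NOT G2=NOT 1=0 G3=G2|G1=1|1=1 G4=G1=1 -> 01011
Step 4: G0=NOT G4=NOT 1=0 G1=G0|G3=0|1=1 G2=NOT G2=NOT 0=1 G3=G2|G1=0|1=1 G4=G1=1 -> 01111
Step 5: G0=NOT G4=NOT 1=0 G1=G0|G3=0|1=1 G2=NOT G2=NOT 1=0 G3=G2|G1=1|1=1 G4=G1=1 -> 01011
Cycle of length 2 starting at step 3 -> no fixed point

Answer: cycle 2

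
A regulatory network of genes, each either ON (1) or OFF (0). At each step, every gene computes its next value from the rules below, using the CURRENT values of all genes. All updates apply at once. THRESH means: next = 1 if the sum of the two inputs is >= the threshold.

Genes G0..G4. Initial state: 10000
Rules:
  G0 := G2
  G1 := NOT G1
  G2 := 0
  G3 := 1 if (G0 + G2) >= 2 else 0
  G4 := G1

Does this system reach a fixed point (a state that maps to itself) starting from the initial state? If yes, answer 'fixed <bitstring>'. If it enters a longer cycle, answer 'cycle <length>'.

Step 0: 10000
Step 1: G0=G2=0 G1=NOT G1=NOT 0=1 G2=0(const) G3=(1+0>=2)=0 G4=G1=0 -> 01000
Step 2: G0=G2=0 G1=NOT G1=NOT 1=0 G2=0(const) G3=(0+0>=2)=0 G4=G1=1 -> 00001
Step 3: G0=G2=0 G1=NOT G1=NOT 0=1 G2=0(const) G3=(0+0>=2)=0 G4=G1=0 -> 01000
Cycle of length 2 starting at step 1 -> no fixed point

Answer: cycle 2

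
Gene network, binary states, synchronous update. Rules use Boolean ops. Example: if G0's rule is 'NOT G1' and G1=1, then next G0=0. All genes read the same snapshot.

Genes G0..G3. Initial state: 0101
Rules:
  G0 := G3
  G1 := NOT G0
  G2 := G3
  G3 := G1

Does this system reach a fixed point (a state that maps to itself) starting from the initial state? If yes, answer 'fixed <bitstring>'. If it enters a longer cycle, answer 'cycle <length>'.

Step 0: 0101
Step 1: G0=G3=1 G1=NOT G0=NOT 0=1 G2=G3=1 G3=G1=1 -> 1111
Step 2: G0=G3=1 G1=NOT G0=NOT 1=0 G2=G3=1 G3=G1=1 -> 1011
Step 3: G0=G3=1 G1=NOT G0=NOT 1=0 G2=G3=1 G3=G1=0 -> 1010
Step 4: G0=G3=0 G1=NOT G0=NOT 1=0 G2=G3=0 G3=G1=0 -> 0000
Step 5: G0=G3=0 G1=NOT G0=NOT 0=1 G2=G3=0 G3=G1=0 -> 0100
Step 6: G0=G3=0 G1=NOT G0=NOT 0=1 G2=G3=0 G3=G1=1 -> 0101
Cycle of length 6 starting at step 0 -> no fixed point

Answer: cycle 6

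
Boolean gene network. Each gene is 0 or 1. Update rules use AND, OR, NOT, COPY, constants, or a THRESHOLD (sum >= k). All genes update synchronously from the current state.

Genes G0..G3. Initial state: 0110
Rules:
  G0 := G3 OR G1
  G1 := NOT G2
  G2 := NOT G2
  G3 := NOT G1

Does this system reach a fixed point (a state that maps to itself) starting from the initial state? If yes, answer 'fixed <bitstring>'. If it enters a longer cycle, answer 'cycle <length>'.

Answer: cycle 2

Derivation:
Step 0: 0110
Step 1: G0=G3|G1=0|1=1 G1=NOT G2=NOT 1=0 G2=NOT G2=NOT 1=0 G3=NOT G1=NOT 1=0 -> 1000
Step 2: G0=G3|G1=0|0=0 G1=NOT G2=NOT 0=1 G2=NOT G2=NOT 0=1 G3=NOT G1=NOT 0=1 -> 0111
Step 3: G0=G3|G1=1|1=1 G1=NOT G2=NOT 1=0 G2=NOT G2=NOT 1=0 G3=NOT G1=NOT 1=0 -> 1000
Cycle of length 2 starting at step 1 -> no fixed point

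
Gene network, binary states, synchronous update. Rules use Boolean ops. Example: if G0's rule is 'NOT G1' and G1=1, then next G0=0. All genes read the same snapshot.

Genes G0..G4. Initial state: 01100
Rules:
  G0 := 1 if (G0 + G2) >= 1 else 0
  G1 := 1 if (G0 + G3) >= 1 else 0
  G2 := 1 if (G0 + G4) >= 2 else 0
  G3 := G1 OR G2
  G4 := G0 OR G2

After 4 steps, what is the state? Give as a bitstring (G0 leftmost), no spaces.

Step 1: G0=(0+1>=1)=1 G1=(0+0>=1)=0 G2=(0+0>=2)=0 G3=G1|G2=1|1=1 G4=G0|G2=0|1=1 -> 10011
Step 2: G0=(1+0>=1)=1 G1=(1+1>=1)=1 G2=(1+1>=2)=1 G3=G1|G2=0|0=0 G4=G0|G2=1|0=1 -> 11101
Step 3: G0=(1+1>=1)=1 G1=(1+0>=1)=1 G2=(1+1>=2)=1 G3=G1|G2=1|1=1 G4=G0|G2=1|1=1 -> 11111
Step 4: G0=(1+1>=1)=1 G1=(1+1>=1)=1 G2=(1+1>=2)=1 G3=G1|G2=1|1=1 G4=G0|G2=1|1=1 -> 11111

11111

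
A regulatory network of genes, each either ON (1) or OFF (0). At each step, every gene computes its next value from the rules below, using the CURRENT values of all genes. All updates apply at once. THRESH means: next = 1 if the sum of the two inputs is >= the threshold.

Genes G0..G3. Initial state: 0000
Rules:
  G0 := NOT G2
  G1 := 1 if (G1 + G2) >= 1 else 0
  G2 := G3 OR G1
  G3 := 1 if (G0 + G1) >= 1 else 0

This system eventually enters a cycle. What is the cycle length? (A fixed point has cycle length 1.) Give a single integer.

Answer: 1

Derivation:
Step 0: 0000
Step 1: G0=NOT G2=NOT 0=1 G1=(0+0>=1)=0 G2=G3|G1=0|0=0 G3=(0+0>=1)=0 -> 1000
Step 2: G0=NOT G2=NOT 0=1 G1=(0+0>=1)=0 G2=G3|G1=0|0=0 G3=(1+0>=1)=1 -> 1001
Step 3: G0=NOT G2=NOT 0=1 G1=(0+0>=1)=0 G2=G3|G1=1|0=1 G3=(1+0>=1)=1 -> 1011
Step 4: G0=NOT G2=NOT 1=0 G1=(0+1>=1)=1 G2=G3|G1=1|0=1 G3=(1+0>=1)=1 -> 0111
Step 5: G0=NOT G2=NOT 1=0 G1=(1+1>=1)=1 G2=G3|G1=1|1=1 G3=(0+1>=1)=1 -> 0111
State from step 5 equals state from step 4 -> cycle length 1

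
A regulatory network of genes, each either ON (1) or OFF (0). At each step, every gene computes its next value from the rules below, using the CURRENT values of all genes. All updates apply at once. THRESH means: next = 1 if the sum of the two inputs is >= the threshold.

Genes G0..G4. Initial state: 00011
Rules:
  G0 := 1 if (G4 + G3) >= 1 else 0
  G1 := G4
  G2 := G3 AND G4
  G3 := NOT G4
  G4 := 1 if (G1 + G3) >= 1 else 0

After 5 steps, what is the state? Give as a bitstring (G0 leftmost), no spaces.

Step 1: G0=(1+1>=1)=1 G1=G4=1 G2=G3&G4=1&1=1 G3=NOT G4=NOT 1=0 G4=(0+1>=1)=1 -> 11101
Step 2: G0=(1+0>=1)=1 G1=G4=1 G2=G3&G4=0&1=0 G3=NOT G4=NOT 1=0 G4=(1+0>=1)=1 -> 11001
Step 3: G0=(1+0>=1)=1 G1=G4=1 G2=G3&G4=0&1=0 G3=NOT G4=NOT 1=0 G4=(1+0>=1)=1 -> 11001
Step 4: G0=(1+0>=1)=1 G1=G4=1 G2=G3&G4=0&1=0 G3=NOT G4=NOT 1=0 G4=(1+0>=1)=1 -> 11001
Step 5: G0=(1+0>=1)=1 G1=G4=1 G2=G3&G4=0&1=0 G3=NOT G4=NOT 1=0 G4=(1+0>=1)=1 -> 11001

11001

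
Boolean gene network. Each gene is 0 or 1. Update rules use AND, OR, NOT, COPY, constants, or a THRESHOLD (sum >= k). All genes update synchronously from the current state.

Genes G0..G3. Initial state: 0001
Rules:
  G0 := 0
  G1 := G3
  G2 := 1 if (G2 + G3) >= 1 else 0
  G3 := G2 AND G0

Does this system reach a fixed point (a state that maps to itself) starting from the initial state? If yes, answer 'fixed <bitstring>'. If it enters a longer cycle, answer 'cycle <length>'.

Step 0: 0001
Step 1: G0=0(const) G1=G3=1 G2=(0+1>=1)=1 G3=G2&G0=0&0=0 -> 0110
Step 2: G0=0(const) G1=G3=0 G2=(1+0>=1)=1 G3=G2&G0=1&0=0 -> 0010
Step 3: G0=0(const) G1=G3=0 G2=(1+0>=1)=1 G3=G2&G0=1&0=0 -> 0010
Fixed point reached at step 2: 0010

Answer: fixed 0010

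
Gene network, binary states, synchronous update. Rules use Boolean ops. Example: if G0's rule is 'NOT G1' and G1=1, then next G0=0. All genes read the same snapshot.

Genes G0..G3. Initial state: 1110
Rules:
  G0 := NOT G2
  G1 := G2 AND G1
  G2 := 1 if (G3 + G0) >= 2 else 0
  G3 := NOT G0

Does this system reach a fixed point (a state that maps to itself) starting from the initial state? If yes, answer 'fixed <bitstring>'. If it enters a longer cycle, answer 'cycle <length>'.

Answer: cycle 3

Derivation:
Step 0: 1110
Step 1: G0=NOT G2=NOT 1=0 G1=G2&G1=1&1=1 G2=(0+1>=2)=0 G3=NOT G0=NOT 1=0 -> 0100
Step 2: G0=NOT G2=NOT 0=1 G1=G2&G1=0&1=0 G2=(0+0>=2)=0 G3=NOT G0=NOT 0=1 -> 1001
Step 3: G0=NOT G2=NOT 0=1 G1=G2&G1=0&0=0 G2=(1+1>=2)=1 G3=NOT G0=NOT 1=0 -> 1010
Step 4: G0=NOT G2=NOT 1=0 G1=G2&G1=1&0=0 G2=(0+1>=2)=0 G3=NOT G0=NOT 1=0 -> 0000
Step 5: G0=NOT G2=NOT 0=1 G1=G2&G1=0&0=0 G2=(0+0>=2)=0 G3=NOT G0=NOT 0=1 -> 1001
Cycle of length 3 starting at step 2 -> no fixed point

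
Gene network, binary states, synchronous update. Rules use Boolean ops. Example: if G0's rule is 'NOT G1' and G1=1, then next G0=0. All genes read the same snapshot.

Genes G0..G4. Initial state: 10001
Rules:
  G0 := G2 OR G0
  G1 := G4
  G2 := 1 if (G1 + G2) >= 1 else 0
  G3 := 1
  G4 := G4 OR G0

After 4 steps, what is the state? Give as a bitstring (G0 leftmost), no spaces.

Step 1: G0=G2|G0=0|1=1 G1=G4=1 G2=(0+0>=1)=0 G3=1(const) G4=G4|G0=1|1=1 -> 11011
Step 2: G0=G2|G0=0|1=1 G1=G4=1 G2=(1+0>=1)=1 G3=1(const) G4=G4|G0=1|1=1 -> 11111
Step 3: G0=G2|G0=1|1=1 G1=G4=1 G2=(1+1>=1)=1 G3=1(const) G4=G4|G0=1|1=1 -> 11111
Step 4: G0=G2|G0=1|1=1 G1=G4=1 G2=(1+1>=1)=1 G3=1(const) G4=G4|G0=1|1=1 -> 11111

11111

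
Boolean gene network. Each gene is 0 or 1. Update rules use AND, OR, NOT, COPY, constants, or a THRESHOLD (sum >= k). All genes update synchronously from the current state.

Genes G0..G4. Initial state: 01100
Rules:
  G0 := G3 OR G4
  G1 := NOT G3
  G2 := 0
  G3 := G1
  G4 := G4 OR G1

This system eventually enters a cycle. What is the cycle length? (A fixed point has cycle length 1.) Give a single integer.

Step 0: 01100
Step 1: G0=G3|G4=0|0=0 G1=NOT G3=NOT 0=1 G2=0(const) G3=G1=1 G4=G4|G1=0|1=1 -> 01011
Step 2: G0=G3|G4=1|1=1 G1=NOT G3=NOT 1=0 G2=0(const) G3=G1=1 G4=G4|G1=1|1=1 -> 10011
Step 3: G0=G3|G4=1|1=1 G1=NOT G3=NOT 1=0 G2=0(const) G3=G1=0 G4=G4|G1=1|0=1 -> 10001
Step 4: G0=G3|G4=0|1=1 G1=NOT G3=NOT 0=1 G2=0(const) G3=G1=0 G4=G4|G1=1|0=1 -> 11001
Step 5: G0=G3|G4=0|1=1 G1=NOT G3=NOT 0=1 G2=0(const) G3=G1=1 G4=G4|G1=1|1=1 -> 11011
Step 6: G0=G3|G4=1|1=1 G1=NOT G3=NOT 1=0 G2=0(const) G3=G1=1 G4=G4|G1=1|1=1 -> 10011
State from step 6 equals state from step 2 -> cycle length 4

Answer: 4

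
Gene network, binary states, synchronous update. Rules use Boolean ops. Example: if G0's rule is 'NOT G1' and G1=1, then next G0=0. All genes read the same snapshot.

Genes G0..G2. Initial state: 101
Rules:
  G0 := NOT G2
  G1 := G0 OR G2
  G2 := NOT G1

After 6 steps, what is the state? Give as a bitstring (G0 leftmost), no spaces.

Step 1: G0=NOT G2=NOT 1=0 G1=G0|G2=1|1=1 G2=NOT G1=NOT 0=1 -> 011
Step 2: G0=NOT G2=NOT 1=0 G1=G0|G2=0|1=1 G2=NOT G1=NOT 1=0 -> 010
Step 3: G0=NOT G2=NOT 0=1 G1=G0|G2=0|0=0 G2=NOT G1=NOT 1=0 -> 100
Step 4: G0=NOT G2=NOT 0=1 G1=G0|G2=1|0=1 G2=NOT G1=NOT 0=1 -> 111
Step 5: G0=NOT G2=NOT 1=0 G1=G0|G2=1|1=1 G2=NOT G1=NOT 1=0 -> 010
Step 6: G0=NOT G2=NOT 0=1 G1=G0|G2=0|0=0 G2=NOT G1=NOT 1=0 -> 100

100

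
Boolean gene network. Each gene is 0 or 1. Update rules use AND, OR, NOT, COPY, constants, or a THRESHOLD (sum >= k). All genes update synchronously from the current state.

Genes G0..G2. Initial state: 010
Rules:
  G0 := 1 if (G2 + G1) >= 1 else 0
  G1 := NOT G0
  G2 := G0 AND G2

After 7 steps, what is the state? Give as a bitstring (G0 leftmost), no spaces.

Step 1: G0=(0+1>=1)=1 G1=NOT G0=NOT 0=1 G2=G0&G2=0&0=0 -> 110
Step 2: G0=(0+1>=1)=1 G1=NOT G0=NOT 1=0 G2=G0&G2=1&0=0 -> 100
Step 3: G0=(0+0>=1)=0 G1=NOT G0=NOT 1=0 G2=G0&G2=1&0=0 -> 000
Step 4: G0=(0+0>=1)=0 G1=NOT G0=NOT 0=1 G2=G0&G2=0&0=0 -> 010
Step 5: G0=(0+1>=1)=1 G1=NOT G0=NOT 0=1 G2=G0&G2=0&0=0 -> 110
Step 6: G0=(0+1>=1)=1 G1=NOT G0=NOT 1=0 G2=G0&G2=1&0=0 -> 100
Step 7: G0=(0+0>=1)=0 G1=NOT G0=NOT 1=0 G2=G0&G2=1&0=0 -> 000

000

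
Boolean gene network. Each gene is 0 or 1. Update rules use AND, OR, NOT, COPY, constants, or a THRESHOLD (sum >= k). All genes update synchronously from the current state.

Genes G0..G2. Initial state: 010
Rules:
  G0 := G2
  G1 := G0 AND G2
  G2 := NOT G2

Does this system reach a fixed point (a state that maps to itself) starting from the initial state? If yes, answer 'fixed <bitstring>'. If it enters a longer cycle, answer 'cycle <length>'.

Step 0: 010
Step 1: G0=G2=0 G1=G0&G2=0&0=0 G2=NOT G2=NOT 0=1 -> 001
Step 2: G0=G2=1 G1=G0&G2=0&1=0 G2=NOT G2=NOT 1=0 -> 100
Step 3: G0=G2=0 G1=G0&G2=1&0=0 G2=NOT G2=NOT 0=1 -> 001
Cycle of length 2 starting at step 1 -> no fixed point

Answer: cycle 2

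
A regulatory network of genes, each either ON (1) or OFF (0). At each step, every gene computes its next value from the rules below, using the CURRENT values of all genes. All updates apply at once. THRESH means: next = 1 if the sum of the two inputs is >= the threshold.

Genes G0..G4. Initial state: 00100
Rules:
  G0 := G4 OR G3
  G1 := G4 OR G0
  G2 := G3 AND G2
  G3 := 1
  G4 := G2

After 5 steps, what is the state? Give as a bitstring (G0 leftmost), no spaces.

Step 1: G0=G4|G3=0|0=0 G1=G4|G0=0|0=0 G2=G3&G2=0&1=0 G3=1(const) G4=G2=1 -> 00011
Step 2: G0=G4|G3=1|1=1 G1=G4|G0=1|0=1 G2=G3&G2=1&0=0 G3=1(const) G4=G2=0 -> 11010
Step 3: G0=G4|G3=0|1=1 G1=G4|G0=0|1=1 G2=G3&G2=1&0=0 G3=1(const) G4=G2=0 -> 11010
Step 4: G0=G4|G3=0|1=1 G1=G4|G0=0|1=1 G2=G3&G2=1&0=0 G3=1(const) G4=G2=0 -> 11010
Step 5: G0=G4|G3=0|1=1 G1=G4|G0=0|1=1 G2=G3&G2=1&0=0 G3=1(const) G4=G2=0 -> 11010

11010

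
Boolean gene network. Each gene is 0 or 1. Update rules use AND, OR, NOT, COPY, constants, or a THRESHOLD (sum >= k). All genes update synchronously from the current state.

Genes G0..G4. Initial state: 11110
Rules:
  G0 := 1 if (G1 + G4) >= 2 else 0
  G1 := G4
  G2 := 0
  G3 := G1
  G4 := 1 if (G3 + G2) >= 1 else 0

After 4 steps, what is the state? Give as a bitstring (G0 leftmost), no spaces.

Step 1: G0=(1+0>=2)=0 G1=G4=0 G2=0(const) G3=G1=1 G4=(1+1>=1)=1 -> 00011
Step 2: G0=(0+1>=2)=0 G1=G4=1 G2=0(const) G3=G1=0 G4=(1+0>=1)=1 -> 01001
Step 3: G0=(1+1>=2)=1 G1=G4=1 G2=0(const) G3=G1=1 G4=(0+0>=1)=0 -> 11010
Step 4: G0=(1+0>=2)=0 G1=G4=0 G2=0(const) G3=G1=1 G4=(1+0>=1)=1 -> 00011

00011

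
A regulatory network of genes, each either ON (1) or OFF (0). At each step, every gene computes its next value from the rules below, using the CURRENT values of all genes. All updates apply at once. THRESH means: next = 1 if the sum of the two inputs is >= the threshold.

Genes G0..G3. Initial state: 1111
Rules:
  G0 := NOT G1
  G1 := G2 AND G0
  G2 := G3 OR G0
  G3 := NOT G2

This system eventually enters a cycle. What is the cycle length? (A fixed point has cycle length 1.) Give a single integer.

Answer: 5

Derivation:
Step 0: 1111
Step 1: G0=NOT G1=NOT 1=0 G1=G2&G0=1&1=1 G2=G3|G0=1|1=1 G3=NOT G2=NOT 1=0 -> 0110
Step 2: G0=NOT G1=NOT 1=0 G1=G2&G0=1&0=0 G2=G3|G0=0|0=0 G3=NOT G2=NOT 1=0 -> 0000
Step 3: G0=NOT G1=NOT 0=1 G1=G2&G0=0&0=0 G2=G3|G0=0|0=0 G3=NOT G2=NOT 0=1 -> 1001
Step 4: G0=NOT G1=NOT 0=1 G1=G2&G0=0&1=0 G2=G3|G0=1|1=1 G3=NOT G2=NOT 0=1 -> 1011
Step 5: G0=NOT G1=NOT 0=1 G1=G2&G0=1&1=1 G2=G3|G0=1|1=1 G3=NOT G2=NOT 1=0 -> 1110
Step 6: G0=NOT G1=NOT 1=0 G1=G2&G0=1&1=1 G2=G3|G0=0|1=1 G3=NOT G2=NOT 1=0 -> 0110
State from step 6 equals state from step 1 -> cycle length 5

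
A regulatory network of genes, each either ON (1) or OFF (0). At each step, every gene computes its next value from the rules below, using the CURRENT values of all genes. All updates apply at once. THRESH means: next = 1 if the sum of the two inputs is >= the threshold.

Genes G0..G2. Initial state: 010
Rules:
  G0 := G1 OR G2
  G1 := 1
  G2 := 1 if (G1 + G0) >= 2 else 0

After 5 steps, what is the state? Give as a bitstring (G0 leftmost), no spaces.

Step 1: G0=G1|G2=1|0=1 G1=1(const) G2=(1+0>=2)=0 -> 110
Step 2: G0=G1|G2=1|0=1 G1=1(const) G2=(1+1>=2)=1 -> 111
Step 3: G0=G1|G2=1|1=1 G1=1(const) G2=(1+1>=2)=1 -> 111
Step 4: G0=G1|G2=1|1=1 G1=1(const) G2=(1+1>=2)=1 -> 111
Step 5: G0=G1|G2=1|1=1 G1=1(const) G2=(1+1>=2)=1 -> 111

111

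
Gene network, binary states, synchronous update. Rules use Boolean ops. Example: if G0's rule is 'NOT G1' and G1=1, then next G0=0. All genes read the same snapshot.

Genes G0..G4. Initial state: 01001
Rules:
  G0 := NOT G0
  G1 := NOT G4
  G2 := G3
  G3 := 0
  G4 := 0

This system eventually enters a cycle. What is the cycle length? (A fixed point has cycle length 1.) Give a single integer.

Answer: 2

Derivation:
Step 0: 01001
Step 1: G0=NOT G0=NOT 0=1 G1=NOT G4=NOT 1=0 G2=G3=0 G3=0(const) G4=0(const) -> 10000
Step 2: G0=NOT G0=NOT 1=0 G1=NOT G4=NOT 0=1 G2=G3=0 G3=0(const) G4=0(const) -> 01000
Step 3: G0=NOT G0=NOT 0=1 G1=NOT G4=NOT 0=1 G2=G3=0 G3=0(const) G4=0(const) -> 11000
Step 4: G0=NOT G0=NOT 1=0 G1=NOT G4=NOT 0=1 G2=G3=0 G3=0(const) G4=0(const) -> 01000
State from step 4 equals state from step 2 -> cycle length 2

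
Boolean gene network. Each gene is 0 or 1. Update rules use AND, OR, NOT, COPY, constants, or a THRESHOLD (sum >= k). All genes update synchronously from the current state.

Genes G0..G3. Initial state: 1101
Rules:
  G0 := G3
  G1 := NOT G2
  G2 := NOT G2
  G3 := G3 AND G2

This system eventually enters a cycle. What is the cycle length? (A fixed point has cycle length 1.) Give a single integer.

Step 0: 1101
Step 1: G0=G3=1 G1=NOT G2=NOT 0=1 G2=NOT G2=NOT 0=1 G3=G3&G2=1&0=0 -> 1110
Step 2: G0=G3=0 G1=NOT G2=NOT 1=0 G2=NOT G2=NOT 1=0 G3=G3&G2=0&1=0 -> 0000
Step 3: G0=G3=0 G1=NOT G2=NOT 0=1 G2=NOT G2=NOT 0=1 G3=G3&G2=0&0=0 -> 0110
Step 4: G0=G3=0 G1=NOT G2=NOT 1=0 G2=NOT G2=NOT 1=0 G3=G3&G2=0&1=0 -> 0000
State from step 4 equals state from step 2 -> cycle length 2

Answer: 2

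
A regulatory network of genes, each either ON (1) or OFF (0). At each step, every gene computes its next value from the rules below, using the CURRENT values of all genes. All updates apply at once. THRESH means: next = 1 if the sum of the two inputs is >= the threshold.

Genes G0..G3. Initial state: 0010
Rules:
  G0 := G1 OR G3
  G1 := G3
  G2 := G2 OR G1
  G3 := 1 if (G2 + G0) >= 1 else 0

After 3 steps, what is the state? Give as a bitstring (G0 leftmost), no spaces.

Step 1: G0=G1|G3=0|0=0 G1=G3=0 G2=G2|G1=1|0=1 G3=(1+0>=1)=1 -> 0011
Step 2: G0=G1|G3=0|1=1 G1=G3=1 G2=G2|G1=1|0=1 G3=(1+0>=1)=1 -> 1111
Step 3: G0=G1|G3=1|1=1 G1=G3=1 G2=G2|G1=1|1=1 G3=(1+1>=1)=1 -> 1111

1111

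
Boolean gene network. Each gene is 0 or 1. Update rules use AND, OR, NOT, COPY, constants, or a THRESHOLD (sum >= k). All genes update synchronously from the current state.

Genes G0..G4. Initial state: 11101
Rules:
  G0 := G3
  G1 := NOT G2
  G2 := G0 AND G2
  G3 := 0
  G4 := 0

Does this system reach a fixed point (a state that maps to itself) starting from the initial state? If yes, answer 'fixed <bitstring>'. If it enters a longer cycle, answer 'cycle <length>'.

Step 0: 11101
Step 1: G0=G3=0 G1=NOT G2=NOT 1=0 G2=G0&G2=1&1=1 G3=0(const) G4=0(const) -> 00100
Step 2: G0=G3=0 G1=NOT G2=NOT 1=0 G2=G0&G2=0&1=0 G3=0(const) G4=0(const) -> 00000
Step 3: G0=G3=0 G1=NOT G2=NOT 0=1 G2=G0&G2=0&0=0 G3=0(const) G4=0(const) -> 01000
Step 4: G0=G3=0 G1=NOT G2=NOT 0=1 G2=G0&G2=0&0=0 G3=0(const) G4=0(const) -> 01000
Fixed point reached at step 3: 01000

Answer: fixed 01000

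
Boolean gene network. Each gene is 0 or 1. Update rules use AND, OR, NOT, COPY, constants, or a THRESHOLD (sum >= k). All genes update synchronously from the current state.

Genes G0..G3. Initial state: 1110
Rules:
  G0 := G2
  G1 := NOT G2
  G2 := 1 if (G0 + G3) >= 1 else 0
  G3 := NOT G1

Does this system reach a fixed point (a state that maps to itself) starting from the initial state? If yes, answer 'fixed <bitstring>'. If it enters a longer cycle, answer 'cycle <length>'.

Answer: fixed 1011

Derivation:
Step 0: 1110
Step 1: G0=G2=1 G1=NOT G2=NOT 1=0 G2=(1+0>=1)=1 G3=NOT G1=NOT 1=0 -> 1010
Step 2: G0=G2=1 G1=NOT G2=NOT 1=0 G2=(1+0>=1)=1 G3=NOT G1=NOT 0=1 -> 1011
Step 3: G0=G2=1 G1=NOT G2=NOT 1=0 G2=(1+1>=1)=1 G3=NOT G1=NOT 0=1 -> 1011
Fixed point reached at step 2: 1011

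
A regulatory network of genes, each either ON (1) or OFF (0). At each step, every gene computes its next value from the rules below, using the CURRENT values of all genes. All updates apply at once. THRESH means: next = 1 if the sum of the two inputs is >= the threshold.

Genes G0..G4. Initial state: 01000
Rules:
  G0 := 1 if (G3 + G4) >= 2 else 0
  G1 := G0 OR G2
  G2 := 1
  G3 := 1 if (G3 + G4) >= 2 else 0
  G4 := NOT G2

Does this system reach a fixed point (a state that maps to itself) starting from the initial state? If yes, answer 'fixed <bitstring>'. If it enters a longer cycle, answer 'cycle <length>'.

Step 0: 01000
Step 1: G0=(0+0>=2)=0 G1=G0|G2=0|0=0 G2=1(const) G3=(0+0>=2)=0 G4=NOT G2=NOT 0=1 -> 00101
Step 2: G0=(0+1>=2)=0 G1=G0|G2=0|1=1 G2=1(const) G3=(0+1>=2)=0 G4=NOT G2=NOT 1=0 -> 01100
Step 3: G0=(0+0>=2)=0 G1=G0|G2=0|1=1 G2=1(const) G3=(0+0>=2)=0 G4=NOT G2=NOT 1=0 -> 01100
Fixed point reached at step 2: 01100

Answer: fixed 01100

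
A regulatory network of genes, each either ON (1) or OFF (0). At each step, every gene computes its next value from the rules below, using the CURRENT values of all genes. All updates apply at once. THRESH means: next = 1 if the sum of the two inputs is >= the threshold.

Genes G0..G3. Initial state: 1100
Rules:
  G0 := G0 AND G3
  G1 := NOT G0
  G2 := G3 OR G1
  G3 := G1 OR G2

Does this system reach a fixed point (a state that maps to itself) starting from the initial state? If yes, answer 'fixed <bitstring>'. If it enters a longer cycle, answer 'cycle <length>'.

Step 0: 1100
Step 1: G0=G0&G3=1&0=0 G1=NOT G0=NOT 1=0 G2=G3|G1=0|1=1 G3=G1|G2=1|0=1 -> 0011
Step 2: G0=G0&G3=0&1=0 G1=NOT G0=NOT 0=1 G2=G3|G1=1|0=1 G3=G1|G2=0|1=1 -> 0111
Step 3: G0=G0&G3=0&1=0 G1=NOT G0=NOT 0=1 G2=G3|G1=1|1=1 G3=G1|G2=1|1=1 -> 0111
Fixed point reached at step 2: 0111

Answer: fixed 0111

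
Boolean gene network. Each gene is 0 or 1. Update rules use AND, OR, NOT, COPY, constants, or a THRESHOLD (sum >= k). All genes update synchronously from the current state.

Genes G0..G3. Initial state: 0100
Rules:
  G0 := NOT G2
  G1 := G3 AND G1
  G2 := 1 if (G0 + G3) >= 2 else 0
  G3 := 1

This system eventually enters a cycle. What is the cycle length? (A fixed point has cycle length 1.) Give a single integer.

Step 0: 0100
Step 1: G0=NOT G2=NOT 0=1 G1=G3&G1=0&1=0 G2=(0+0>=2)=0 G3=1(const) -> 1001
Step 2: G0=NOT G2=NOT 0=1 G1=G3&G1=1&0=0 G2=(1+1>=2)=1 G3=1(const) -> 1011
Step 3: G0=NOT G2=NOT 1=0 G1=G3&G1=1&0=0 G2=(1+1>=2)=1 G3=1(const) -> 0011
Step 4: G0=NOT G2=NOT 1=0 G1=G3&G1=1&0=0 G2=(0+1>=2)=0 G3=1(const) -> 0001
Step 5: G0=NOT G2=NOT 0=1 G1=G3&G1=1&0=0 G2=(0+1>=2)=0 G3=1(const) -> 1001
State from step 5 equals state from step 1 -> cycle length 4

Answer: 4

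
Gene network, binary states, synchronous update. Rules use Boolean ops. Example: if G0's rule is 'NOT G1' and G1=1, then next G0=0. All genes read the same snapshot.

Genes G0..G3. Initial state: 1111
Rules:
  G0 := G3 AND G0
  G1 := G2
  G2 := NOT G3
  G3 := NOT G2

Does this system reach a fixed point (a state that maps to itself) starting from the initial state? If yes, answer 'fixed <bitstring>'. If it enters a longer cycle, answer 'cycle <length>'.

Answer: cycle 2

Derivation:
Step 0: 1111
Step 1: G0=G3&G0=1&1=1 G1=G2=1 G2=NOT G3=NOT 1=0 G3=NOT G2=NOT 1=0 -> 1100
Step 2: G0=G3&G0=0&1=0 G1=G2=0 G2=NOT G3=NOT 0=1 G3=NOT G2=NOT 0=1 -> 0011
Step 3: G0=G3&G0=1&0=0 G1=G2=1 G2=NOT G3=NOT 1=0 G3=NOT G2=NOT 1=0 -> 0100
Step 4: G0=G3&G0=0&0=0 G1=G2=0 G2=NOT G3=NOT 0=1 G3=NOT G2=NOT 0=1 -> 0011
Cycle of length 2 starting at step 2 -> no fixed point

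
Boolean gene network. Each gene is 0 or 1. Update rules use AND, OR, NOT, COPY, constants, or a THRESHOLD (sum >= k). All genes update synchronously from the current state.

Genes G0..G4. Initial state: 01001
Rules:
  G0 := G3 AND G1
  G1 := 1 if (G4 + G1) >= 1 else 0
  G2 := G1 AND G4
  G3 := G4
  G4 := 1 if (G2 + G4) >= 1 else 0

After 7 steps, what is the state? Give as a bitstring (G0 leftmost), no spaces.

Step 1: G0=G3&G1=0&1=0 G1=(1+1>=1)=1 G2=G1&G4=1&1=1 G3=G4=1 G4=(0+1>=1)=1 -> 01111
Step 2: G0=G3&G1=1&1=1 G1=(1+1>=1)=1 G2=G1&G4=1&1=1 G3=G4=1 G4=(1+1>=1)=1 -> 11111
Step 3: G0=G3&G1=1&1=1 G1=(1+1>=1)=1 G2=G1&G4=1&1=1 G3=G4=1 G4=(1+1>=1)=1 -> 11111
Step 4: G0=G3&G1=1&1=1 G1=(1+1>=1)=1 G2=G1&G4=1&1=1 G3=G4=1 G4=(1+1>=1)=1 -> 11111
Step 5: G0=G3&G1=1&1=1 G1=(1+1>=1)=1 G2=G1&G4=1&1=1 G3=G4=1 G4=(1+1>=1)=1 -> 11111
Step 6: G0=G3&G1=1&1=1 G1=(1+1>=1)=1 G2=G1&G4=1&1=1 G3=G4=1 G4=(1+1>=1)=1 -> 11111
Step 7: G0=G3&G1=1&1=1 G1=(1+1>=1)=1 G2=G1&G4=1&1=1 G3=G4=1 G4=(1+1>=1)=1 -> 11111

11111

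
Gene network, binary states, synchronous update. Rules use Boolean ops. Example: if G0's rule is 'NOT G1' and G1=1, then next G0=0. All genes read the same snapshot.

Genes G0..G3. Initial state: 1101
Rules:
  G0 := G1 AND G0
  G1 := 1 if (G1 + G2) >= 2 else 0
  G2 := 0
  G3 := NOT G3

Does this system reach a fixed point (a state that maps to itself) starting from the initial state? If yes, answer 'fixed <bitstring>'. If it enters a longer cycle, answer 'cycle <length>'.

Step 0: 1101
Step 1: G0=G1&G0=1&1=1 G1=(1+0>=2)=0 G2=0(const) G3=NOT G3=NOT 1=0 -> 1000
Step 2: G0=G1&G0=0&1=0 G1=(0+0>=2)=0 G2=0(const) G3=NOT G3=NOT 0=1 -> 0001
Step 3: G0=G1&G0=0&0=0 G1=(0+0>=2)=0 G2=0(const) G3=NOT G3=NOT 1=0 -> 0000
Step 4: G0=G1&G0=0&0=0 G1=(0+0>=2)=0 G2=0(const) G3=NOT G3=NOT 0=1 -> 0001
Cycle of length 2 starting at step 2 -> no fixed point

Answer: cycle 2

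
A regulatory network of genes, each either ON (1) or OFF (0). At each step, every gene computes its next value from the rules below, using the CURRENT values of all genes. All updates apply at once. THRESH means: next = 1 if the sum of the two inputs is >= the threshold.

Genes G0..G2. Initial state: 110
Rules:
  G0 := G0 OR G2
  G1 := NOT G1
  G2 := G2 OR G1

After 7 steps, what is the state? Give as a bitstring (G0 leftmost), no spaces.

Step 1: G0=G0|G2=1|0=1 G1=NOT G1=NOT 1=0 G2=G2|G1=0|1=1 -> 101
Step 2: G0=G0|G2=1|1=1 G1=NOT G1=NOT 0=1 G2=G2|G1=1|0=1 -> 111
Step 3: G0=G0|G2=1|1=1 G1=NOT G1=NOT 1=0 G2=G2|G1=1|1=1 -> 101
Step 4: G0=G0|G2=1|1=1 G1=NOT G1=NOT 0=1 G2=G2|G1=1|0=1 -> 111
Step 5: G0=G0|G2=1|1=1 G1=NOT G1=NOT 1=0 G2=G2|G1=1|1=1 -> 101
Step 6: G0=G0|G2=1|1=1 G1=NOT G1=NOT 0=1 G2=G2|G1=1|0=1 -> 111
Step 7: G0=G0|G2=1|1=1 G1=NOT G1=NOT 1=0 G2=G2|G1=1|1=1 -> 101

101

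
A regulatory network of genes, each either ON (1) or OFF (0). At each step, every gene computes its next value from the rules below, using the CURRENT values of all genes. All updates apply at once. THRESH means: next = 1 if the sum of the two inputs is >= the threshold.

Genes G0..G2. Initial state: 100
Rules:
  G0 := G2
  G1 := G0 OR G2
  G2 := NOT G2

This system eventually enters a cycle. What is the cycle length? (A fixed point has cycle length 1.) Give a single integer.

Answer: 2

Derivation:
Step 0: 100
Step 1: G0=G2=0 G1=G0|G2=1|0=1 G2=NOT G2=NOT 0=1 -> 011
Step 2: G0=G2=1 G1=G0|G2=0|1=1 G2=NOT G2=NOT 1=0 -> 110
Step 3: G0=G2=0 G1=G0|G2=1|0=1 G2=NOT G2=NOT 0=1 -> 011
State from step 3 equals state from step 1 -> cycle length 2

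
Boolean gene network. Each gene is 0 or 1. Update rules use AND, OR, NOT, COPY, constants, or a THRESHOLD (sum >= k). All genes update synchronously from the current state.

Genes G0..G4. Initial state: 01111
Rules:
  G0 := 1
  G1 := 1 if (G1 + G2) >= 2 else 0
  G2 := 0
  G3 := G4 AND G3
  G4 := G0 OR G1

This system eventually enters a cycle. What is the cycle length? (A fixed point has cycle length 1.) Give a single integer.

Answer: 1

Derivation:
Step 0: 01111
Step 1: G0=1(const) G1=(1+1>=2)=1 G2=0(const) G3=G4&G3=1&1=1 G4=G0|G1=0|1=1 -> 11011
Step 2: G0=1(const) G1=(1+0>=2)=0 G2=0(const) G3=G4&G3=1&1=1 G4=G0|G1=1|1=1 -> 10011
Step 3: G0=1(const) G1=(0+0>=2)=0 G2=0(const) G3=G4&G3=1&1=1 G4=G0|G1=1|0=1 -> 10011
State from step 3 equals state from step 2 -> cycle length 1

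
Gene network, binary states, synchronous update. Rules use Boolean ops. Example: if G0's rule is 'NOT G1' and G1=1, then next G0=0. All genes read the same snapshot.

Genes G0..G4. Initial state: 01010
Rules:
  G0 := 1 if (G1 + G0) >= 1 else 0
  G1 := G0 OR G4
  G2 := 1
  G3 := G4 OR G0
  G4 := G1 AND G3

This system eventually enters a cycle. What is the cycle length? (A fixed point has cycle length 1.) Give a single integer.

Answer: 1

Derivation:
Step 0: 01010
Step 1: G0=(1+0>=1)=1 G1=G0|G4=0|0=0 G2=1(const) G3=G4|G0=0|0=0 G4=G1&G3=1&1=1 -> 10101
Step 2: G0=(0+1>=1)=1 G1=G0|G4=1|1=1 G2=1(const) G3=G4|G0=1|1=1 G4=G1&G3=0&0=0 -> 11110
Step 3: G0=(1+1>=1)=1 G1=G0|G4=1|0=1 G2=1(const) G3=G4|G0=0|1=1 G4=G1&G3=1&1=1 -> 11111
Step 4: G0=(1+1>=1)=1 G1=G0|G4=1|1=1 G2=1(const) G3=G4|G0=1|1=1 G4=G1&G3=1&1=1 -> 11111
State from step 4 equals state from step 3 -> cycle length 1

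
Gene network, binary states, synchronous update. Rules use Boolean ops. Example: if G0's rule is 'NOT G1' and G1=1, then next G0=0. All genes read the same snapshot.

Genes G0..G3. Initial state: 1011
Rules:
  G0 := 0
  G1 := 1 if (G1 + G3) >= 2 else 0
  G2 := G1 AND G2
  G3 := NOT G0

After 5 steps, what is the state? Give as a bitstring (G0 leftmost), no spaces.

Step 1: G0=0(const) G1=(0+1>=2)=0 G2=G1&G2=0&1=0 G3=NOT G0=NOT 1=0 -> 0000
Step 2: G0=0(const) G1=(0+0>=2)=0 G2=G1&G2=0&0=0 G3=NOT G0=NOT 0=1 -> 0001
Step 3: G0=0(const) G1=(0+1>=2)=0 G2=G1&G2=0&0=0 G3=NOT G0=NOT 0=1 -> 0001
Step 4: G0=0(const) G1=(0+1>=2)=0 G2=G1&G2=0&0=0 G3=NOT G0=NOT 0=1 -> 0001
Step 5: G0=0(const) G1=(0+1>=2)=0 G2=G1&G2=0&0=0 G3=NOT G0=NOT 0=1 -> 0001

0001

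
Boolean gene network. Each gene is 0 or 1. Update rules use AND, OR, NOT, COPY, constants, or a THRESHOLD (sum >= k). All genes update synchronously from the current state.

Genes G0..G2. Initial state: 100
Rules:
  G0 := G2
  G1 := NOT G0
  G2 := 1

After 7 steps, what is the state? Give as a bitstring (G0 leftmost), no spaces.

Step 1: G0=G2=0 G1=NOT G0=NOT 1=0 G2=1(const) -> 001
Step 2: G0=G2=1 G1=NOT G0=NOT 0=1 G2=1(const) -> 111
Step 3: G0=G2=1 G1=NOT G0=NOT 1=0 G2=1(const) -> 101
Step 4: G0=G2=1 G1=NOT G0=NOT 1=0 G2=1(const) -> 101
Step 5: G0=G2=1 G1=NOT G0=NOT 1=0 G2=1(const) -> 101
Step 6: G0=G2=1 G1=NOT G0=NOT 1=0 G2=1(const) -> 101
Step 7: G0=G2=1 G1=NOT G0=NOT 1=0 G2=1(const) -> 101

101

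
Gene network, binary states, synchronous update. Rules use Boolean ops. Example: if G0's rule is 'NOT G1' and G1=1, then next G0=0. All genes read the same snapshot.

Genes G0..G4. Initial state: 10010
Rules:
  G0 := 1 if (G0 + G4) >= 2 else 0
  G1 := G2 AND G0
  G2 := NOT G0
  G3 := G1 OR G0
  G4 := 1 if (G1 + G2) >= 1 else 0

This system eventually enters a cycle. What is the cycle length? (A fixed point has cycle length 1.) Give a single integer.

Step 0: 10010
Step 1: G0=(1+0>=2)=0 G1=G2&G0=0&1=0 G2=NOT G0=NOT 1=0 G3=G1|G0=0|1=1 G4=(0+0>=1)=0 -> 00010
Step 2: G0=(0+0>=2)=0 G1=G2&G0=0&0=0 G2=NOT G0=NOT 0=1 G3=G1|G0=0|0=0 G4=(0+0>=1)=0 -> 00100
Step 3: G0=(0+0>=2)=0 G1=G2&G0=1&0=0 G2=NOT G0=NOT 0=1 G3=G1|G0=0|0=0 G4=(0+1>=1)=1 -> 00101
Step 4: G0=(0+1>=2)=0 G1=G2&G0=1&0=0 G2=NOT G0=NOT 0=1 G3=G1|G0=0|0=0 G4=(0+1>=1)=1 -> 00101
State from step 4 equals state from step 3 -> cycle length 1

Answer: 1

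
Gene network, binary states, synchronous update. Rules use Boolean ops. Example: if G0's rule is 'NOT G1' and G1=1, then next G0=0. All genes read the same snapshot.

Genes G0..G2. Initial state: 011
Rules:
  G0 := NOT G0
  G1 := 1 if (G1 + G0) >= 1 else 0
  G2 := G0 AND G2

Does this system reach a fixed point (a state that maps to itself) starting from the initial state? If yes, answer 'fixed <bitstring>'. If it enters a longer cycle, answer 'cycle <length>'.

Answer: cycle 2

Derivation:
Step 0: 011
Step 1: G0=NOT G0=NOT 0=1 G1=(1+0>=1)=1 G2=G0&G2=0&1=0 -> 110
Step 2: G0=NOT G0=NOT 1=0 G1=(1+1>=1)=1 G2=G0&G2=1&0=0 -> 010
Step 3: G0=NOT G0=NOT 0=1 G1=(1+0>=1)=1 G2=G0&G2=0&0=0 -> 110
Cycle of length 2 starting at step 1 -> no fixed point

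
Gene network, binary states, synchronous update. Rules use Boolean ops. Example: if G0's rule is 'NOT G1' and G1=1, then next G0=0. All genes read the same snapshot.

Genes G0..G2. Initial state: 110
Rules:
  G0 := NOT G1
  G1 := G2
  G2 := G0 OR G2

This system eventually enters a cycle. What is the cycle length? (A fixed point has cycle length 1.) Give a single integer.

Step 0: 110
Step 1: G0=NOT G1=NOT 1=0 G1=G2=0 G2=G0|G2=1|0=1 -> 001
Step 2: G0=NOT G1=NOT 0=1 G1=G2=1 G2=G0|G2=0|1=1 -> 111
Step 3: G0=NOT G1=NOT 1=0 G1=G2=1 G2=G0|G2=1|1=1 -> 011
Step 4: G0=NOT G1=NOT 1=0 G1=G2=1 G2=G0|G2=0|1=1 -> 011
State from step 4 equals state from step 3 -> cycle length 1

Answer: 1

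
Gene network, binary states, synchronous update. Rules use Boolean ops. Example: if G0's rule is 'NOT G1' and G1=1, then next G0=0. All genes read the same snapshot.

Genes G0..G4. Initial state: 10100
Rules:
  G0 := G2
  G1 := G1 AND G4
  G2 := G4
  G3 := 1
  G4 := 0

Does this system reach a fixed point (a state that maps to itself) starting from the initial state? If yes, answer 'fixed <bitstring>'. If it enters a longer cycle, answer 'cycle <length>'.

Answer: fixed 00010

Derivation:
Step 0: 10100
Step 1: G0=G2=1 G1=G1&G4=0&0=0 G2=G4=0 G3=1(const) G4=0(const) -> 10010
Step 2: G0=G2=0 G1=G1&G4=0&0=0 G2=G4=0 G3=1(const) G4=0(const) -> 00010
Step 3: G0=G2=0 G1=G1&G4=0&0=0 G2=G4=0 G3=1(const) G4=0(const) -> 00010
Fixed point reached at step 2: 00010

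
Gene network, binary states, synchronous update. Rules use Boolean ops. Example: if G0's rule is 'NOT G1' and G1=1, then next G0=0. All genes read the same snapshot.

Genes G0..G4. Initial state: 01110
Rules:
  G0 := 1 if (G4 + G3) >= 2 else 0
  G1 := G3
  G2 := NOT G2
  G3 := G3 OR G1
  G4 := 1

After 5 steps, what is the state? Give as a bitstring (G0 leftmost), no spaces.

Step 1: G0=(0+1>=2)=0 G1=G3=1 G2=NOT G2=NOT 1=0 G3=G3|G1=1|1=1 G4=1(const) -> 01011
Step 2: G0=(1+1>=2)=1 G1=G3=1 G2=NOT G2=NOT 0=1 G3=G3|G1=1|1=1 G4=1(const) -> 11111
Step 3: G0=(1+1>=2)=1 G1=G3=1 G2=NOT G2=NOT 1=0 G3=G3|G1=1|1=1 G4=1(const) -> 11011
Step 4: G0=(1+1>=2)=1 G1=G3=1 G2=NOT G2=NOT 0=1 G3=G3|G1=1|1=1 G4=1(const) -> 11111
Step 5: G0=(1+1>=2)=1 G1=G3=1 G2=NOT G2=NOT 1=0 G3=G3|G1=1|1=1 G4=1(const) -> 11011

11011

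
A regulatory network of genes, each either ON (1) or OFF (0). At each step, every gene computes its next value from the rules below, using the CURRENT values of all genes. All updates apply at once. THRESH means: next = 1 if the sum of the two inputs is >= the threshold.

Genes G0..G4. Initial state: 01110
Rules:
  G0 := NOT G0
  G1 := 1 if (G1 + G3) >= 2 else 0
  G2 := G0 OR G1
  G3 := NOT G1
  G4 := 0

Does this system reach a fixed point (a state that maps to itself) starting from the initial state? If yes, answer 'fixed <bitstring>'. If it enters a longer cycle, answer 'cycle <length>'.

Step 0: 01110
Step 1: G0=NOT G0=NOT 0=1 G1=(1+1>=2)=1 G2=G0|G1=0|1=1 G3=NOT G1=NOT 1=0 G4=0(const) -> 11100
Step 2: G0=NOT G0=NOT 1=0 G1=(1+0>=2)=0 G2=G0|G1=1|1=1 G3=NOT G1=NOT 1=0 G4=0(const) -> 00100
Step 3: G0=NOT G0=NOT 0=1 G1=(0+0>=2)=0 G2=G0|G1=0|0=0 G3=NOT G1=NOT 0=1 G4=0(const) -> 10010
Step 4: G0=NOT G0=NOT 1=0 G1=(0+1>=2)=0 G2=G0|G1=1|0=1 G3=NOT G1=NOT 0=1 G4=0(const) -> 00110
Step 5: G0=NOT G0=NOT 0=1 G1=(0+1>=2)=0 G2=G0|G1=0|0=0 G3=NOT G1=NOT 0=1 G4=0(const) -> 10010
Cycle of length 2 starting at step 3 -> no fixed point

Answer: cycle 2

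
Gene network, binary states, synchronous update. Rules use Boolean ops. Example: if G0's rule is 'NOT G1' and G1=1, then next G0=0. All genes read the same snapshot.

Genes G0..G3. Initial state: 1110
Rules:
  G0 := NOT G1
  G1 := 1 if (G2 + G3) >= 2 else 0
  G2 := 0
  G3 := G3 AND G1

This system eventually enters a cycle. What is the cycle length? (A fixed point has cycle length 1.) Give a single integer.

Answer: 1

Derivation:
Step 0: 1110
Step 1: G0=NOT G1=NOT 1=0 G1=(1+0>=2)=0 G2=0(const) G3=G3&G1=0&1=0 -> 0000
Step 2: G0=NOT G1=NOT 0=1 G1=(0+0>=2)=0 G2=0(const) G3=G3&G1=0&0=0 -> 1000
Step 3: G0=NOT G1=NOT 0=1 G1=(0+0>=2)=0 G2=0(const) G3=G3&G1=0&0=0 -> 1000
State from step 3 equals state from step 2 -> cycle length 1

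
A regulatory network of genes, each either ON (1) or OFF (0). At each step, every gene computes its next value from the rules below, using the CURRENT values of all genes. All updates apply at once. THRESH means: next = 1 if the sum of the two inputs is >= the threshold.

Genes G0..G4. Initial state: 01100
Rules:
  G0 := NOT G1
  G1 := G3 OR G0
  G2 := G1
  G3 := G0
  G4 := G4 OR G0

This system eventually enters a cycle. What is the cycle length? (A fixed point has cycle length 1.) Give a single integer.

Step 0: 01100
Step 1: G0=NOT G1=NOT 1=0 G1=G3|G0=0|0=0 G2=G1=1 G3=G0=0 G4=G4|G0=0|0=0 -> 00100
Step 2: G0=NOT G1=NOT 0=1 G1=G3|G0=0|0=0 G2=G1=0 G3=G0=0 G4=G4|G0=0|0=0 -> 10000
Step 3: G0=NOT G1=NOT 0=1 G1=G3|G0=0|1=1 G2=G1=0 G3=G0=1 G4=G4|G0=0|1=1 -> 11011
Step 4: G0=NOT G1=NOT 1=0 G1=G3|G0=1|1=1 G2=G1=1 G3=G0=1 G4=G4|G0=1|1=1 -> 01111
Step 5: G0=NOT G1=NOT 1=0 G1=G3|G0=1|0=1 G2=G1=1 G3=G0=0 G4=G4|G0=1|0=1 -> 01101
Step 6: G0=NOT G1=NOT 1=0 G1=G3|G0=0|0=0 G2=G1=1 G3=G0=0 G4=G4|G0=1|0=1 -> 00101
Step 7: G0=NOT G1=NOT 0=1 G1=G3|G0=0|0=0 G2=G1=0 G3=G0=0 G4=G4|G0=1|0=1 -> 10001
Step 8: G0=NOT G1=NOT 0=1 G1=G3|G0=0|1=1 G2=G1=0 G3=G0=1 G4=G4|G0=1|1=1 -> 11011
State from step 8 equals state from step 3 -> cycle length 5

Answer: 5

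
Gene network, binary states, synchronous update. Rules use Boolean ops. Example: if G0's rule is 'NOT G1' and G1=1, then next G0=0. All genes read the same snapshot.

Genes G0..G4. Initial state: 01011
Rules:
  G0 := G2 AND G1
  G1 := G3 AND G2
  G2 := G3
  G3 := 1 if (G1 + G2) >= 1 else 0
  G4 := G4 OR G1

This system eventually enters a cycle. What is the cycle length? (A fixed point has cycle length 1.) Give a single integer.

Answer: 1

Derivation:
Step 0: 01011
Step 1: G0=G2&G1=0&1=0 G1=G3&G2=1&0=0 G2=G3=1 G3=(1+0>=1)=1 G4=G4|G1=1|1=1 -> 00111
Step 2: G0=G2&G1=1&0=0 G1=G3&G2=1&1=1 G2=G3=1 G3=(0+1>=1)=1 G4=G4|G1=1|0=1 -> 01111
Step 3: G0=G2&G1=1&1=1 G1=G3&G2=1&1=1 G2=G3=1 G3=(1+1>=1)=1 G4=G4|G1=1|1=1 -> 11111
Step 4: G0=G2&G1=1&1=1 G1=G3&G2=1&1=1 G2=G3=1 G3=(1+1>=1)=1 G4=G4|G1=1|1=1 -> 11111
State from step 4 equals state from step 3 -> cycle length 1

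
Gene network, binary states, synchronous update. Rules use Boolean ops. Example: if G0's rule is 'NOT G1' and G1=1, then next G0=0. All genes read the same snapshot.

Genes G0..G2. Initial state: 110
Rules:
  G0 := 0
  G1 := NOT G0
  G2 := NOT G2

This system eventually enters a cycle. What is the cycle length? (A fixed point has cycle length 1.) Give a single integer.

Step 0: 110
Step 1: G0=0(const) G1=NOT G0=NOT 1=0 G2=NOT G2=NOT 0=1 -> 001
Step 2: G0=0(const) G1=NOT G0=NOT 0=1 G2=NOT G2=NOT 1=0 -> 010
Step 3: G0=0(const) G1=NOT G0=NOT 0=1 G2=NOT G2=NOT 0=1 -> 011
Step 4: G0=0(const) G1=NOT G0=NOT 0=1 G2=NOT G2=NOT 1=0 -> 010
State from step 4 equals state from step 2 -> cycle length 2

Answer: 2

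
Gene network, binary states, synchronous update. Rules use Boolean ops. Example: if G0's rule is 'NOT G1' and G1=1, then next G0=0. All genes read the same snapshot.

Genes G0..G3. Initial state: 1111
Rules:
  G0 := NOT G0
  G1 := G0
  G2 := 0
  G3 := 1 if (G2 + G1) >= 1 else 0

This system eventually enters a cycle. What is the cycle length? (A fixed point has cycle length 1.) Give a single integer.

Answer: 2

Derivation:
Step 0: 1111
Step 1: G0=NOT G0=NOT 1=0 G1=G0=1 G2=0(const) G3=(1+1>=1)=1 -> 0101
Step 2: G0=NOT G0=NOT 0=1 G1=G0=0 G2=0(const) G3=(0+1>=1)=1 -> 1001
Step 3: G0=NOT G0=NOT 1=0 G1=G0=1 G2=0(const) G3=(0+0>=1)=0 -> 0100
Step 4: G0=NOT G0=NOT 0=1 G1=G0=0 G2=0(const) G3=(0+1>=1)=1 -> 1001
State from step 4 equals state from step 2 -> cycle length 2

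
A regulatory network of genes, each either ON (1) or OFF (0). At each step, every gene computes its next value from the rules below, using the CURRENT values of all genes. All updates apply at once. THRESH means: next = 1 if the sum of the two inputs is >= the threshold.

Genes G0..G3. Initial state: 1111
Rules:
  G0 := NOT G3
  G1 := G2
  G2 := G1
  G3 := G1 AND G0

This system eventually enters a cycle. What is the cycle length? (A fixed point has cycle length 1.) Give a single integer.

Step 0: 1111
Step 1: G0=NOT G3=NOT 1=0 G1=G2=1 G2=G1=1 G3=G1&G0=1&1=1 -> 0111
Step 2: G0=NOT G3=NOT 1=0 G1=G2=1 G2=G1=1 G3=G1&G0=1&0=0 -> 0110
Step 3: G0=NOT G3=NOT 0=1 G1=G2=1 G2=G1=1 G3=G1&G0=1&0=0 -> 1110
Step 4: G0=NOT G3=NOT 0=1 G1=G2=1 G2=G1=1 G3=G1&G0=1&1=1 -> 1111
State from step 4 equals state from step 0 -> cycle length 4

Answer: 4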